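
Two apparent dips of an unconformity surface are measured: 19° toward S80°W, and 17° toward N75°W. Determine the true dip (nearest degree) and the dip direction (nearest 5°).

Each apparent-dip line lies in the plane. As unit vectors (x east, y north, z up), v₁ plunges 19°→S80°W and v₂ plunges 17°→N75°W.
n = v₁ × v₂ = (-0.129, -0.028, 0.382) (taken with n_z > 0).
Dip δ = arctan(|n_h|/n_z) = arctan(0.132/0.382) = 19.0°.
Dip direction = azimuth of (n_x, n_y) = atan2(-0.129, -0.028) = 258°.

true dip 19°, dip direction 260°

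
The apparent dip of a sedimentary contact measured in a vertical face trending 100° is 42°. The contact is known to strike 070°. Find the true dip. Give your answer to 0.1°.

61.0°

β = acute angle between strike 070° and section 100° = 30°.
tan δ = tan α / sin β = tan 42° / sin 30° = 0.9004 / 0.5000 = 1.8008
true dip = arctan 1.8008 = 60.96°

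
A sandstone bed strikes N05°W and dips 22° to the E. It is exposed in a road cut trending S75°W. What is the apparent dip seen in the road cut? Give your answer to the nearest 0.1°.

The strike is N05°W and the section trends S75°W; the acute angle between them is β = 80°.
tan(apparent dip) = tan 22° · sin 80° = 0.3979
apparent dip = arctan 0.3979 = 21.70°

21.7°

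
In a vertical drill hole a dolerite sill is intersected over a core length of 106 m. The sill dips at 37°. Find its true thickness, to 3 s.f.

84.7 m

True thickness t = h · cos(dip) = 106 × cos 37°
t = 106 × 0.7986 = 84.655 m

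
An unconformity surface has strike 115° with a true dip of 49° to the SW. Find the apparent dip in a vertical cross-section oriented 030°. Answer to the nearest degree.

49°

Angle between strike (115°) and section (030°): β = 85°.
tan α = tan 49° × sin 85° = 1.1504 × 0.9962 = 1.1460
α = arctan(1.1460) = 48.89°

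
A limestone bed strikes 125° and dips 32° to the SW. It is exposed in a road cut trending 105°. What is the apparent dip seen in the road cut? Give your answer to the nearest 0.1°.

Angle between strike (125°) and section (105°): β = 20°.
tan α = tan 32° × sin 20° = 0.6249 × 0.3420 = 0.2137
α = arctan(0.2137) = 12.06°

12.1°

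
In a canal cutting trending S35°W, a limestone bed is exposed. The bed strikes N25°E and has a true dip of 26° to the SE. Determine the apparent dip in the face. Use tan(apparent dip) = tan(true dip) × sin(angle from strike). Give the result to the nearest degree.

The section lies 10° from the strike.
tan α = tan 26° × sin 10° = 0.4877 × 0.1736 = 0.0847
apparent dip = arctan 0.0847 = 4.84°

5°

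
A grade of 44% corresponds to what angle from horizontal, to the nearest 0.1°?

tan θ = 44/100 = 0.4400
θ = arctan(0.4400) = 23.75°

23.7°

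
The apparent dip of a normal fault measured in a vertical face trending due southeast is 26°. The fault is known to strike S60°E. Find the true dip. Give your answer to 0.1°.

62.0°

The section is 15° from the strike.
tan δ = tan α / sin β = tan 26° / sin 15° = 0.4877 / 0.2588 = 1.8845
δ = arctan(1.8845) = 62.05°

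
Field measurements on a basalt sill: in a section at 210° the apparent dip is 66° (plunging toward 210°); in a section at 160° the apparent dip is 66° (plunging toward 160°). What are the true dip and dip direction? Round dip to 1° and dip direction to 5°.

true dip 68°, dip direction 185°

Each apparent-dip line lies in the plane. As unit vectors (x east, y north, z up), v₁ plunges 66°→210° and v₂ plunges 66°→160°.
Cross product v₁ × v₂ gives the pole to the plane: n ∝ (-0.027, -0.313, 0.127).
Dip δ = arctan(|n_h|/n_z) = arctan(0.314/0.127) = 68.0°.
Dip direction = azimuth of (n_x, n_y) = atan2(-0.027, -0.313) = 185°.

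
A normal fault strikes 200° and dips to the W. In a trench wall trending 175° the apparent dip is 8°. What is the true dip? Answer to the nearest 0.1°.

β = acute angle between strike 200° and section 175° = 25°.
tan(true dip) = tan 8° / sin 25° = 0.3325
true dip = arctan 0.3325 = 18.39°

18.4°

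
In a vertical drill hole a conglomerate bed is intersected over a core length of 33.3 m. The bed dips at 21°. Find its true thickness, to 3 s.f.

True thickness t = h · cos(dip) = 33.3 × cos 21°
t = 33.3 × 0.9336 = 31.088 m

31.1 m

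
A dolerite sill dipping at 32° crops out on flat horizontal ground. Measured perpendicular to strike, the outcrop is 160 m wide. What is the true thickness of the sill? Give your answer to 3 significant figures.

True thickness t = w · sin(dip) = 160 × sin 32°
t = 160 × 0.5299 = 84.787 m

84.8 m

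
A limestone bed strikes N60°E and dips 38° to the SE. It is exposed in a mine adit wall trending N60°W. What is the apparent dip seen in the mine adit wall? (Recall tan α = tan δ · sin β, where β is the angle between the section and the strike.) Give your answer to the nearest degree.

34°

Angle between strike (N60°E) and section (N60°W): β = 60°.
tan(apparent dip) = tan 38° · sin 60° = 0.6766
α = arctan(0.6766) = 34.08°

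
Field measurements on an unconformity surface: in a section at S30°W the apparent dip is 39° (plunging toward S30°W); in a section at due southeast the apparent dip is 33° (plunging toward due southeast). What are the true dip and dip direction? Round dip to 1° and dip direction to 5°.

true dip 43°, dip direction 180°

Represent each trace as a vector plunging at its apparent dip toward its trend (east-north-up frame): v₁ = (-0.389, -0.673, -0.629), v₂ = (0.593, -0.593, -0.545).
The plane normal is n = v₁ × v₂ ∝ (-0.007, -0.585, 0.630).
tan δ = √(n_x²+n_y²)/n_z = 0.585/0.630, so δ = 42.9°.
Dip direction = azimuth of (n_x, n_y) = atan2(-0.007, -0.585) = 181°.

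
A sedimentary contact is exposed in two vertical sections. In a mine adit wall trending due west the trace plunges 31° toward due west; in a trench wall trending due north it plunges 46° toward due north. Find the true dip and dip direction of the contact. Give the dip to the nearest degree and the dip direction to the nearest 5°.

true dip 50°, dip direction 330°

Each apparent-dip line lies in the plane. As unit vectors (x east, y north, z up), v₁ plunges 31°→due west and v₂ plunges 46°→due north.
Cross product v₁ × v₂ gives the pole to the plane: n ∝ (-0.358, 0.617, 0.595).
True dip = arccos(n_z / |n|) = arccos(0.6411) = 50.1°.
Dip direction = azimuth of (n_x, n_y) = atan2(-0.358, 0.617) = 330°.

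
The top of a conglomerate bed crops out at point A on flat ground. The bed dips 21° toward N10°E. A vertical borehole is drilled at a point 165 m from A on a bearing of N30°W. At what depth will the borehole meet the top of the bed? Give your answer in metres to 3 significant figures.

48.5 m

The hole lies 40° from the dip direction, so the down-dip offset is 165 × cos 40° = 126.40 m.
Depth = down-dip offset × tan(dip) = 126.40 × tan 21° = 126.40 × 0.3839
Depth = 48.52 m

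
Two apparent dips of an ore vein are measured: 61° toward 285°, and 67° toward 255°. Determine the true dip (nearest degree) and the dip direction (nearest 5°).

The two traces are lines in the plane: v₁ = (sin 285°·cos 61°, cos 285°·cos 61°, −sin 61°), v₂ = (sin 255°·cos 67°, cos 255°·cos 67°, −sin 67°).
n = v₁ × v₂ = (-0.204, -0.101, 0.095) (taken with n_z > 0).
True dip = arccos(n_z / |n|) = arccos(0.3842) = 67.4°.
Dip direction = azimuth of (n_x, n_y) = atan2(-0.204, -0.101) = 244°.

true dip 67°, dip direction 245°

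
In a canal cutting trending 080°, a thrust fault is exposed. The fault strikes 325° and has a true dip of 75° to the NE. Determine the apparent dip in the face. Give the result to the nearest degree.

74°

Angle between strike (325°) and section (080°): β = 65°.
tan α = tan 75° × sin 65° = 3.7321 × 0.9063 = 3.3824
apparent dip = arctan 3.3824 = 73.53°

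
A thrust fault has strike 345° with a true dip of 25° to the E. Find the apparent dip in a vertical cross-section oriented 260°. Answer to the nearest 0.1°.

The section lies 85° from the strike.
tan α = tan 25° × sin 85° = 0.4663 × 0.9962 = 0.4645
α = arctan(0.4645) = 24.92°

24.9°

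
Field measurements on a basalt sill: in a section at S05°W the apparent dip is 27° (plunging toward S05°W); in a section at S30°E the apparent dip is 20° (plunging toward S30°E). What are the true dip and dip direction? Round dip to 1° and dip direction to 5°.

Represent each trace as a vector plunging at its apparent dip toward its trend (east-north-up frame): v₁ = (-0.078, -0.888, -0.454), v₂ = (0.470, -0.814, -0.342).
The plane normal is n = v₁ × v₂ ∝ (-0.066, -0.240, 0.480).
Dip δ = arctan(|n_h|/n_z) = arctan(0.249/0.480) = 27.4°.
Dip direction = azimuth of (n_x, n_y) = atan2(-0.066, -0.240) = 195°.

true dip 27°, dip direction 195°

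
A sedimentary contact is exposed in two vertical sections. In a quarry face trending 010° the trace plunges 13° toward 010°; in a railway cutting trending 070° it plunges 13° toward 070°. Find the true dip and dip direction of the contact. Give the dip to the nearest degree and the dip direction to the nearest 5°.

Represent each trace as a vector plunging at its apparent dip toward its trend (east-north-up frame): v₁ = (0.169, 0.960, -0.225), v₂ = (0.916, 0.333, -0.225).
n = v₁ × v₂ = (0.141, 0.168, 0.822) (taken with n_z > 0).
tan δ = √(n_x²+n_y²)/n_z = 0.219/0.822, so δ = 14.9°.
Dip direction = atan2(0.141, 0.168) = 40° (azimuth of n's horizontal projection).

true dip 15°, dip direction 040°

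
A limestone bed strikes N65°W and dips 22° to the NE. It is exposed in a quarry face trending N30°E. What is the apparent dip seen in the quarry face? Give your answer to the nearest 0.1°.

21.9°

The strike is N65°W and the section trends N30°E; the acute angle between them is β = 85°.
tan α = tan 22° × sin 85° = 0.4040 × 0.9962 = 0.4025
α = arctan(0.4025) = 21.92°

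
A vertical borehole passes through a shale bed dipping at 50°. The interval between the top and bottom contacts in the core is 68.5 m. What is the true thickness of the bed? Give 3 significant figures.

44.0 m

True thickness t = h · cos(dip) = 68.5 × cos 50°
t = 68.5 × 0.6428 = 44.031 m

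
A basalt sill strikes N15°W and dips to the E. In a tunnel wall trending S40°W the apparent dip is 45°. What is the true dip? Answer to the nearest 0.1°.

50.7°

The section is 55° from the strike.
tan(true dip) = tan 45° / sin 55° = 1.2208
true dip = arctan 1.2208 = 50.68°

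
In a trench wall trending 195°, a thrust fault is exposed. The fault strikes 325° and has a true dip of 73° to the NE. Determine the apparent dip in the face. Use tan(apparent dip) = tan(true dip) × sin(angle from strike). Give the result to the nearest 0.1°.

The strike is 325° and the section trends 195°; the acute angle between them is β = 50°.
tan α = tan 73° × sin 50° = 3.2709 × 0.7660 = 2.5056
apparent dip = arctan 2.5056 = 68.24°

68.2°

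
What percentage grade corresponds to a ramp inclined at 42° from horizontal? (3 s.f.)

90.0%

grade % = 100 × tan 42° = 100 × 0.9004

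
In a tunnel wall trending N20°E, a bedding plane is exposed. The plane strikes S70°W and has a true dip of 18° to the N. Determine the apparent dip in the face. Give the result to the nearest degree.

The section lies 50° from the strike.
tan(apparent dip) = tan 18° · sin 50° = 0.2489
apparent dip = arctan 0.2489 = 13.98°

14°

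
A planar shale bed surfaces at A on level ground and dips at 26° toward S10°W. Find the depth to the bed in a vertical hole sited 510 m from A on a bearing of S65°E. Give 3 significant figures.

64.4 m

The hole lies 75° from the dip direction, so the down-dip offset is 510 × cos 75° = 132.00 m.
Depth = down-dip offset × tan(dip) = 132.00 × tan 26° = 132.00 × 0.4877
Depth = 64.38 m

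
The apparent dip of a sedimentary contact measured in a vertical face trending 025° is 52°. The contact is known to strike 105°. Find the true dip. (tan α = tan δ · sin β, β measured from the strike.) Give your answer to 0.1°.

52.4°

β = acute angle between strike 105° and section 025° = 80°.
tan δ = tan α / sin β = tan 52° / sin 80° = 1.2799 / 0.9848 = 1.2997
δ = arctan(1.2997) = 52.42°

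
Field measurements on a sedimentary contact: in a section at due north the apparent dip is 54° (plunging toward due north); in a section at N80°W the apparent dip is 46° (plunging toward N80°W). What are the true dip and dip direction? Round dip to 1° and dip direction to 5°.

true dip 58°, dip direction 330°

Each apparent-dip line lies in the plane. As unit vectors (x east, y north, z up), v₁ plunges 54°→due north and v₂ plunges 46°→N80°W.
The plane normal is n = v₁ × v₂ ∝ (-0.325, 0.553, 0.402).
Dip δ = arctan(|n_h|/n_z) = arctan(0.642/0.402) = 57.9°.
Dip direction = atan2(-0.325, 0.553) = 330° (azimuth of n's horizontal projection).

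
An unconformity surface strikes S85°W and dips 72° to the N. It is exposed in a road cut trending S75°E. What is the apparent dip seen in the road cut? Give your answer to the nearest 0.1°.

The section lies 20° from the strike.
tan(apparent dip) = tan 72° · sin 20° = 1.0526
apparent dip = arctan 1.0526 = 46.47°

46.5°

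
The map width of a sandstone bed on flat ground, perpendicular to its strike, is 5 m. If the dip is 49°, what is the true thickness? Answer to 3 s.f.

True thickness t = w · sin(dip) = 5 × sin 49°
t = 5 × 0.7547 = 3.774 m

3.77 m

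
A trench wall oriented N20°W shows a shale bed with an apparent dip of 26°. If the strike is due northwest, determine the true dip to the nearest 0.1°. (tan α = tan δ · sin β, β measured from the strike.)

49.1°

The section is 25° from the strike.
tan δ = tan α / sin β = tan 26° / sin 25° = 0.4877 / 0.4226 = 1.1541
δ = arctan(1.1541) = 49.09°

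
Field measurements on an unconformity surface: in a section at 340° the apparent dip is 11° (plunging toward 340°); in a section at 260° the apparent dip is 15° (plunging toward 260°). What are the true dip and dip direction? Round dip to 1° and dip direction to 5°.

The two traces are lines in the plane: v₁ = (sin 340°·cos 11°, cos 340°·cos 11°, −sin 11°), v₂ = (sin 260°·cos 15°, cos 260°·cos 15°, −sin 15°).
n = v₁ × v₂ = (-0.271, 0.095, 0.934) (taken with n_z > 0).
True dip = arccos(n_z / |n|) = arccos(0.9559) = 17.1°.
Dip direction = atan2(-0.271, 0.095) = 289° (azimuth of n's horizontal projection).

true dip 17°, dip direction 290°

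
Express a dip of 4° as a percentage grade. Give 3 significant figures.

6.99%

grade % = 100 × tan 4° = 100 × 0.0699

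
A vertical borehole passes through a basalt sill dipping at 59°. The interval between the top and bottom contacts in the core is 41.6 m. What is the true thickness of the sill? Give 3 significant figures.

True thickness t = h · cos(dip) = 41.6 × cos 59°
t = 41.6 × 0.5150 = 21.426 m

21.4 m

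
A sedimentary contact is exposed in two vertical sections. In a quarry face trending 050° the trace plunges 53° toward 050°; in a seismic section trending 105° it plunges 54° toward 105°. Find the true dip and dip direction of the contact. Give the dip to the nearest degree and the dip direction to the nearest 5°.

true dip 57°, dip direction 080°

The two traces are lines in the plane: v₁ = (sin 50°·cos 53°, cos 50°·cos 53°, −sin 53°), v₂ = (sin 105°·cos 54°, cos 105°·cos 54°, −sin 54°).
n = v₁ × v₂ = (0.434, 0.080, 0.290) (taken with n_z > 0).
True dip = arccos(n_z / |n|) = arccos(0.5484) = 56.7°.
The horizontal component of n points toward azimuth atan2(n_x, n_y) = 80°, the dip direction.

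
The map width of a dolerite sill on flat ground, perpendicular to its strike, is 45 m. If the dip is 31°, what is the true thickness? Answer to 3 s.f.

True thickness t = w · sin(dip) = 45 × sin 31°
t = 45 × 0.5150 = 23.177 m

23.2 m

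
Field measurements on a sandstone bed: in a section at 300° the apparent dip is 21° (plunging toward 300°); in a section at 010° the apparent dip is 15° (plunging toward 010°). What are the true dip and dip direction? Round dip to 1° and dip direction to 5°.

Represent each trace as a vector plunging at its apparent dip toward its trend (east-north-up frame): v₁ = (-0.809, 0.467, -0.358), v₂ = (0.168, 0.951, -0.259).
The plane normal is n = v₁ × v₂ ∝ (-0.220, 0.269, 0.847).
True dip = arccos(n_z / |n|) = arccos(0.9251) = 22.3°.
The horizontal component of n points toward azimuth atan2(n_x, n_y) = 321°, the dip direction.

true dip 22°, dip direction 320°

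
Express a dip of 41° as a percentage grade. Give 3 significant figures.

86.9%

grade % = 100 × tan 41° = 100 × 0.8693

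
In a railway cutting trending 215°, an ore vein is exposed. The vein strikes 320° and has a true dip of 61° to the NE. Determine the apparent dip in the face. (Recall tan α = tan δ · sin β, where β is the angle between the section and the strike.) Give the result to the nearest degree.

60°

The strike is 320° and the section trends 215°; the acute angle between them is β = 75°.
tan α = tan 61° × sin 75° = 1.8040 × 0.9659 = 1.7426
apparent dip = arctan 1.7426 = 60.15°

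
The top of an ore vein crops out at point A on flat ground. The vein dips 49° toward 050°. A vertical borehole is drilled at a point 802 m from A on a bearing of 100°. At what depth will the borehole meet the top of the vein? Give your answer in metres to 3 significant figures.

The hole lies 50° from the dip direction, so the down-dip offset is 802 × cos 50° = 515.52 m.
Depth = down-dip offset × tan(dip) = 515.52 × tan 49° = 515.52 × 1.1504
Depth = 593.03 m

593 m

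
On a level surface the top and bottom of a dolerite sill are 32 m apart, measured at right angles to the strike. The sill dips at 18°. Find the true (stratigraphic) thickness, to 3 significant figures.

True thickness t = w · sin(dip) = 32 × sin 18°
t = 32 × 0.3090 = 9.889 m

9.89 m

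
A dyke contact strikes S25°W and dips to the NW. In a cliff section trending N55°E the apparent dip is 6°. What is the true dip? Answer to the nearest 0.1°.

11.9°

The section is 30° from the strike.
tan δ = tan α / sin β = tan 6° / sin 30° = 0.1051 / 0.5000 = 0.2102
δ = arctan(0.2102) = 11.87°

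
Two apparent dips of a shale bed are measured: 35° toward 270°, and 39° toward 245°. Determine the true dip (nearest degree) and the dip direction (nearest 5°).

The two traces are lines in the plane: v₁ = (sin 270°·cos 35°, cos 270°·cos 35°, −sin 35°), v₂ = (sin 245°·cos 39°, cos 245°·cos 39°, −sin 39°).
The plane normal is n = v₁ × v₂ ∝ (-0.188, -0.112, 0.269).
True dip = arccos(n_z / |n|) = arccos(0.7757) = 39.1°.
Dip direction = azimuth of (n_x, n_y) = atan2(-0.188, -0.112) = 239°.

true dip 39°, dip direction 240°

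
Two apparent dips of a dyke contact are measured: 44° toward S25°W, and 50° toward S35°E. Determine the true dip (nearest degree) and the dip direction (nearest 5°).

Each apparent-dip line lies in the plane. As unit vectors (x east, y north, z up), v₁ plunges 44°→S25°W and v₂ plunges 50°→S35°E.
The plane normal is n = v₁ × v₂ ∝ (0.134, -0.489, 0.400).
True dip = arccos(n_z / |n|) = arccos(0.6199) = 51.7°.
Dip direction = azimuth of (n_x, n_y) = atan2(0.134, -0.489) = 165°.

true dip 52°, dip direction 165°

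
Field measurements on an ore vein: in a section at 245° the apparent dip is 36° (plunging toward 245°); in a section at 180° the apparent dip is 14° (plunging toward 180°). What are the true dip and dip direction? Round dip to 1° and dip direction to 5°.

true dip 36°, dip direction 250°

Represent each trace as a vector plunging at its apparent dip toward its trend (east-north-up frame): v₁ = (-0.733, -0.342, -0.588), v₂ = (0.000, -0.970, -0.242).
n = v₁ × v₂ = (-0.488, -0.177, 0.711) (taken with n_z > 0).
True dip = arccos(n_z / |n|) = arccos(0.8079) = 36.1°.
The horizontal component of n points toward azimuth atan2(n_x, n_y) = 250°, the dip direction.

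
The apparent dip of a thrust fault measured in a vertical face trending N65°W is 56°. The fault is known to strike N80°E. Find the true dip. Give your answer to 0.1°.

68.8°

The section is 35° from the strike.
tan(true dip) = tan 56° / sin 35° = 2.5848
δ = arctan(2.5848) = 68.85°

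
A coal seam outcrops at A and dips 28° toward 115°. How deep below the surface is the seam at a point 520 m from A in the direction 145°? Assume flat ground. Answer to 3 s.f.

The hole lies 30° from the dip direction, so the down-dip offset is 520 × cos 30° = 450.33 m.
Depth = down-dip offset × tan(dip) = 450.33 × tan 28° = 450.33 × 0.5317
Depth = 239.45 m

239 m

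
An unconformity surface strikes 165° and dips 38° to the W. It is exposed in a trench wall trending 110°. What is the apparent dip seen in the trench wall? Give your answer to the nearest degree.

33°

Angle between strike (165°) and section (110°): β = 55°.
tan α = tan 38° × sin 55° = 0.7813 × 0.8192 = 0.6400
apparent dip = arctan 0.6400 = 32.62°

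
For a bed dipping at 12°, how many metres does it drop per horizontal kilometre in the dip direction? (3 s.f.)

drop per km = 1000 × tan 12° = 1000 × 0.2126

213 m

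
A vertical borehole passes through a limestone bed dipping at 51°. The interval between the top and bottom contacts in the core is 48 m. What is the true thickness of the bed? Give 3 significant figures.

True thickness t = h · cos(dip) = 48 × cos 51°
t = 48 × 0.6293 = 30.207 m

30.2 m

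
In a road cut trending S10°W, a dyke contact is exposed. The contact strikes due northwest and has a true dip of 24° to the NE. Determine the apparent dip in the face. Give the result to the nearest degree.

20°

The section lies 55° from the strike.
tan(apparent dip) = tan 24° · sin 55° = 0.3647
α = arctan(0.3647) = 20.04°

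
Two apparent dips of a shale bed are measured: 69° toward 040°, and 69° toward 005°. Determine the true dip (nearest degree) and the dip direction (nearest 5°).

true dip 70°, dip direction 025°

Each apparent-dip line lies in the plane. As unit vectors (x east, y north, z up), v₁ plunges 69°→040° and v₂ plunges 69°→005°.
Cross product v₁ × v₂ gives the pole to the plane: n ∝ (0.077, 0.186, 0.074).
tan δ = √(n_x²+n_y²)/n_z = 0.201/0.074, so δ = 69.9°.
The horizontal component of n points toward azimuth atan2(n_x, n_y) = 23°, the dip direction.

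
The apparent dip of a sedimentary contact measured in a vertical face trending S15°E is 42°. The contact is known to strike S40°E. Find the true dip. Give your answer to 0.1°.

The section is 25° from the strike.
tan(true dip) = tan 42° / sin 25° = 2.1305
true dip = arctan 2.1305 = 64.86°

64.9°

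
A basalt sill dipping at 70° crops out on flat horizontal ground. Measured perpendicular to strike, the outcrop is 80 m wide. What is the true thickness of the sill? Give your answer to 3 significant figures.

75.2 m

True thickness t = w · sin(dip) = 80 × sin 70°
t = 80 × 0.9397 = 75.175 m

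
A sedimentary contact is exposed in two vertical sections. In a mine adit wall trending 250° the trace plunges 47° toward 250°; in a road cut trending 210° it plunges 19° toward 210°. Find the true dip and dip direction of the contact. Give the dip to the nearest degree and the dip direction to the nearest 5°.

Represent each trace as a vector plunging at its apparent dip toward its trend (east-north-up frame): v₁ = (-0.641, -0.233, -0.731), v₂ = (-0.473, -0.819, -0.326).
n = v₁ × v₂ = (-0.523, 0.137, 0.414) (taken with n_z > 0).
Dip δ = arctan(|n_h|/n_z) = arctan(0.541/0.414) = 52.5°.
Dip direction = atan2(-0.523, 0.137) = 285° (azimuth of n's horizontal projection).

true dip 53°, dip direction 285°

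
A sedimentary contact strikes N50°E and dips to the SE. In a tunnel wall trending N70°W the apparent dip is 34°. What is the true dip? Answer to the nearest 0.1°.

β = acute angle between strike N50°E and section N70°W = 60°.
tan δ = tan α / sin β = tan 34° / sin 60° = 0.6745 / 0.8660 = 0.7789
true dip = arctan 0.7789 = 37.91°

37.9°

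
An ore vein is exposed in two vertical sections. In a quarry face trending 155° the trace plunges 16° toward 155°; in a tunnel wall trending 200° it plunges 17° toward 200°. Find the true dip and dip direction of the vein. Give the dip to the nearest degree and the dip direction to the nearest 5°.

Represent each trace as a vector plunging at its apparent dip toward its trend (east-north-up frame): v₁ = (0.406, -0.871, -0.276), v₂ = (-0.327, -0.899, -0.292).
The plane normal is n = v₁ × v₂ ∝ (-0.007, -0.209, 0.650).
tan δ = √(n_x²+n_y²)/n_z = 0.209/0.650, so δ = 17.8°.
Dip direction = azimuth of (n_x, n_y) = atan2(-0.007, -0.209) = 182°.

true dip 18°, dip direction 180°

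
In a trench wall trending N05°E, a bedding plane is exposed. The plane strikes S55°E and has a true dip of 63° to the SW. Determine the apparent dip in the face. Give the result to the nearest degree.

60°

The section lies 60° from the strike.
tan α = tan 63° × sin 60° = 1.9626 × 0.8660 = 1.6997
apparent dip = arctan 1.6997 = 59.53°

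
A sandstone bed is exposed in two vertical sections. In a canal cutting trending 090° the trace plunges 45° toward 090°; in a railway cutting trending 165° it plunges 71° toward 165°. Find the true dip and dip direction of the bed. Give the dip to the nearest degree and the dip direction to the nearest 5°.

Each apparent-dip line lies in the plane. As unit vectors (x east, y north, z up), v₁ plunges 45°→090° and v₂ plunges 71°→165°.
Cross product v₁ × v₂ gives the pole to the plane: n ∝ (0.222, -0.609, 0.222).
tan δ = √(n_x²+n_y²)/n_z = 0.648/0.222, so δ = 71.1°.
Dip direction = atan2(0.222, -0.609) = 160° (azimuth of n's horizontal projection).

true dip 71°, dip direction 160°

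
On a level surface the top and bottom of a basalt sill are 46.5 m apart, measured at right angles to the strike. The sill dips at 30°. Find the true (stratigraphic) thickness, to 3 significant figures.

True thickness t = w · sin(dip) = 46.5 × sin 30°
t = 46.5 × 0.5000 = 23.250 m

23.2 m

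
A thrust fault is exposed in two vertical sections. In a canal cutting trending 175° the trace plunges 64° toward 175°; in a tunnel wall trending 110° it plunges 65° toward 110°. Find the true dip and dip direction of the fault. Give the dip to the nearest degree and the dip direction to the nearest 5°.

The two traces are lines in the plane: v₁ = (sin 175°·cos 64°, cos 175°·cos 64°, −sin 64°), v₂ = (sin 110°·cos 65°, cos 110°·cos 65°, −sin 65°).
Cross product v₁ × v₂ gives the pole to the plane: n ∝ (0.266, -0.322, 0.168).
Dip δ = arctan(|n_h|/n_z) = arctan(0.418/0.168) = 68.1°.
Dip direction = atan2(0.266, -0.322) = 140° (azimuth of n's horizontal projection).

true dip 68°, dip direction 140°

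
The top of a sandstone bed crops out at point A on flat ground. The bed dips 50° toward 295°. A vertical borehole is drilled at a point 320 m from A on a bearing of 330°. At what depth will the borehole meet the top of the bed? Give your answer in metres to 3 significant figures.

The hole lies 35° from the dip direction, so the down-dip offset is 320 × cos 35° = 262.13 m.
Depth = down-dip offset × tan(dip) = 262.13 × tan 50° = 262.13 × 1.1918
Depth = 312.39 m

312 m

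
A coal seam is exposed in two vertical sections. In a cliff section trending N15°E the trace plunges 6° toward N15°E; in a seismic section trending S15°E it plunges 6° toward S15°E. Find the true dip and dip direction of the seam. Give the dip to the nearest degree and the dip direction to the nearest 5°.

Represent each trace as a vector plunging at its apparent dip toward its trend (east-north-up frame): v₁ = (0.257, 0.961, -0.105), v₂ = (0.257, -0.961, -0.105).
n = v₁ × v₂ = (0.201, 0.000, 0.495) (taken with n_z > 0).
tan δ = √(n_x²+n_y²)/n_z = 0.201/0.495, so δ = 22.1°.
The horizontal component of n points toward azimuth atan2(n_x, n_y) = 90°, the dip direction.

true dip 22°, dip direction 090°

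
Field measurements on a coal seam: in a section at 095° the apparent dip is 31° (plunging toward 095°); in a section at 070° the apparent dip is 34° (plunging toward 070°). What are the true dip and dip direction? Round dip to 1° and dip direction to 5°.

true dip 34°, dip direction 070°

The two traces are lines in the plane: v₁ = (sin 95°·cos 31°, cos 95°·cos 31°, −sin 31°), v₂ = (sin 70°·cos 34°, cos 70°·cos 34°, −sin 34°).
The plane normal is n = v₁ × v₂ ∝ (0.188, 0.076, 0.300).
True dip = arccos(n_z / |n|) = arccos(0.8289) = 34.0°.
Dip direction = atan2(0.188, 0.076) = 68° (azimuth of n's horizontal projection).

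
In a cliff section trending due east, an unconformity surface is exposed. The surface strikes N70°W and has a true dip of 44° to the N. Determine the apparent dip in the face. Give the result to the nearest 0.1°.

18.3°

The strike is N70°W and the section trends due east; the acute angle between them is β = 20°.
tan α = tan 44° × sin 20° = 0.9657 × 0.3420 = 0.3303
α = arctan(0.3303) = 18.28°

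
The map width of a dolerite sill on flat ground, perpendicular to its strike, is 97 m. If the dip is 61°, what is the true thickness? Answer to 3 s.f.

84.8 m

True thickness t = w · sin(dip) = 97 × sin 61°
t = 97 × 0.8746 = 84.838 m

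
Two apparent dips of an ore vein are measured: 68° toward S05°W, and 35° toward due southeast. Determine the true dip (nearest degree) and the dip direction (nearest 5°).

Each apparent-dip line lies in the plane. As unit vectors (x east, y north, z up), v₁ plunges 68°→S05°W and v₂ plunges 35°→due southeast.
The plane normal is n = v₁ × v₂ ∝ (-0.323, -0.556, 0.235).
tan δ = √(n_x²+n_y²)/n_z = 0.643/0.235, so δ = 69.9°.
Dip direction = atan2(-0.323, -0.556) = 210° (azimuth of n's horizontal projection).

true dip 70°, dip direction 210°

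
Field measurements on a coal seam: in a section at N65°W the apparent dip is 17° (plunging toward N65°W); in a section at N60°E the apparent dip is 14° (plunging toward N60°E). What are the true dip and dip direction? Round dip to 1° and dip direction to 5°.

true dip 31°, dip direction 355°

Each apparent-dip line lies in the plane. As unit vectors (x east, y north, z up), v₁ plunges 17°→N65°W and v₂ plunges 14°→N60°E.
The plane normal is n = v₁ × v₂ ∝ (-0.044, 0.455, 0.760).
tan δ = √(n_x²+n_y²)/n_z = 0.457/0.760, so δ = 31.0°.
Dip direction = azimuth of (n_x, n_y) = atan2(-0.044, 0.455) = 354°.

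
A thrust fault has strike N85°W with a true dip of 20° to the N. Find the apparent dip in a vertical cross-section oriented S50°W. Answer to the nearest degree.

The section lies 45° from the strike.
tan(apparent dip) = tan 20° · sin 45° = 0.2574
α = arctan(0.2574) = 14.43°

14°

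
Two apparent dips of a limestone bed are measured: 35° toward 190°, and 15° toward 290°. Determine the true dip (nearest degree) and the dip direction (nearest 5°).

The two traces are lines in the plane: v₁ = (sin 190°·cos 35°, cos 190°·cos 35°, −sin 35°), v₂ = (sin 290°·cos 15°, cos 290°·cos 15°, −sin 15°).
The plane normal is n = v₁ × v₂ ∝ (-0.398, -0.484, 0.779).
tan δ = √(n_x²+n_y²)/n_z = 0.627/0.779, so δ = 38.8°.
Dip direction = atan2(-0.398, -0.484) = 219° (azimuth of n's horizontal projection).

true dip 39°, dip direction 220°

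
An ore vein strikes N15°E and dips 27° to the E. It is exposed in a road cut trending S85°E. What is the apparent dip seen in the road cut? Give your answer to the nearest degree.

The strike is N15°E and the section trends S85°E; the acute angle between them is β = 80°.
tan α = tan 27° × sin 80° = 0.5095 × 0.9848 = 0.5018
α = arctan(0.5018) = 26.65°

27°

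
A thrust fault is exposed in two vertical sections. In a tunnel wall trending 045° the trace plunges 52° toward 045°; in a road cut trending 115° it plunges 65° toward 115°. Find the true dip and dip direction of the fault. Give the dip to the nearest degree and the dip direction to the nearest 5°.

true dip 66°, dip direction 100°

Each apparent-dip line lies in the plane. As unit vectors (x east, y north, z up), v₁ plunges 52°→045° and v₂ plunges 65°→115°.
Cross product v₁ × v₂ gives the pole to the plane: n ∝ (0.535, -0.093, 0.244).
tan δ = √(n_x²+n_y²)/n_z = 0.543/0.244, so δ = 65.8°.
Dip direction = azimuth of (n_x, n_y) = atan2(0.535, -0.093) = 100°.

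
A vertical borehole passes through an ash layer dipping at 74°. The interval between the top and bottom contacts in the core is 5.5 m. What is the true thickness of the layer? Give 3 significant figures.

1.52 m

True thickness t = h · cos(dip) = 5.5 × cos 74°
t = 5.5 × 0.2756 = 1.516 m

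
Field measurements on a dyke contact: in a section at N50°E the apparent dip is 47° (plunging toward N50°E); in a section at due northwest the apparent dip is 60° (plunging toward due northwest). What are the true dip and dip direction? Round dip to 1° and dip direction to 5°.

The two traces are lines in the plane: v₁ = (sin 50°·cos 47°, cos 50°·cos 47°, −sin 47°), v₂ = (sin 315°·cos 60°, cos 315°·cos 60°, −sin 60°).
Cross product v₁ × v₂ gives the pole to the plane: n ∝ (-0.121, 0.711, 0.340).
True dip = arccos(n_z / |n|) = arccos(0.4261) = 64.8°.
Dip direction = atan2(-0.121, 0.711) = 350° (azimuth of n's horizontal projection).

true dip 65°, dip direction 350°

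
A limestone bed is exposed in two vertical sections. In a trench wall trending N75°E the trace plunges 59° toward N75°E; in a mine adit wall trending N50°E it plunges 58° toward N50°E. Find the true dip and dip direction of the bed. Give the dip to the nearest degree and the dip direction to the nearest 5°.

The two traces are lines in the plane: v₁ = (sin 75°·cos 59°, cos 75°·cos 59°, −sin 59°), v₂ = (sin 50°·cos 58°, cos 50°·cos 58°, −sin 58°).
The plane normal is n = v₁ × v₂ ∝ (0.179, 0.074, 0.115).
Dip δ = arctan(|n_h|/n_z) = arctan(0.194/0.115) = 59.2°.
The horizontal component of n points toward azimuth atan2(n_x, n_y) = 68°, the dip direction.

true dip 59°, dip direction 070°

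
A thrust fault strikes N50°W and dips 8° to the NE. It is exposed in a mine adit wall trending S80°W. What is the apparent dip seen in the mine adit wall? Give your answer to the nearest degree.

The strike is N50°W and the section trends S80°W; the acute angle between them is β = 50°.
tan(apparent dip) = tan 8° · sin 50° = 0.1077
α = arctan(0.1077) = 6.14°

6°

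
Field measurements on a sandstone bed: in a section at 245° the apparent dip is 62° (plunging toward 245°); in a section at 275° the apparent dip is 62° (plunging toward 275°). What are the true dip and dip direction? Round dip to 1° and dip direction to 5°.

The two traces are lines in the plane: v₁ = (sin 245°·cos 62°, cos 245°·cos 62°, −sin 62°), v₂ = (sin 275°·cos 62°, cos 275°·cos 62°, −sin 62°).
n = v₁ × v₂ = (-0.211, -0.037, 0.110) (taken with n_z > 0).
tan δ = √(n_x²+n_y²)/n_z = 0.215/0.110, so δ = 62.8°.
The horizontal component of n points toward azimuth atan2(n_x, n_y) = 260°, the dip direction.

true dip 63°, dip direction 260°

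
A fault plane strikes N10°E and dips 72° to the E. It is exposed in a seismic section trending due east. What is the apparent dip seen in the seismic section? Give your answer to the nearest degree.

Angle between strike (N10°E) and section (due east): β = 80°.
tan α = tan 72° × sin 80° = 3.0777 × 0.9848 = 3.0309
apparent dip = arctan 3.0309 = 71.74°

72°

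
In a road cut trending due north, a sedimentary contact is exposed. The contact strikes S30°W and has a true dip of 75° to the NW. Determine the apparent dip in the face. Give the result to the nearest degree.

Angle between strike (S30°W) and section (due north): β = 30°.
tan(apparent dip) = tan 75° · sin 30° = 1.8660
apparent dip = arctan 1.8660 = 61.81°

62°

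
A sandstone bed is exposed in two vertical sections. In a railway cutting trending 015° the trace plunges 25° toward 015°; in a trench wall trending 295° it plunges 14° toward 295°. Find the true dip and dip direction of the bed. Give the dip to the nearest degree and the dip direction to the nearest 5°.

The two traces are lines in the plane: v₁ = (sin 15°·cos 25°, cos 15°·cos 25°, −sin 25°), v₂ = (sin 295°·cos 14°, cos 295°·cos 14°, −sin 14°).
Cross product v₁ × v₂ gives the pole to the plane: n ∝ (-0.038, 0.428, 0.866).
Dip δ = arctan(|n_h|/n_z) = arctan(0.430/0.866) = 26.4°.
The horizontal component of n points toward azimuth atan2(n_x, n_y) = 355°, the dip direction.

true dip 26°, dip direction 355°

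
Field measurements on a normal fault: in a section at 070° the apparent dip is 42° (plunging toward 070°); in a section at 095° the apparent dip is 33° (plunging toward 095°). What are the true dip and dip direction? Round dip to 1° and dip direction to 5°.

Represent each trace as a vector plunging at its apparent dip toward its trend (east-north-up frame): v₁ = (0.698, 0.254, -0.669), v₂ = (0.835, -0.073, -0.545).
n = v₁ × v₂ = (0.187, 0.179, 0.263) (taken with n_z > 0).
True dip = arccos(n_z / |n|) = arccos(0.7132) = 44.5°.
Dip direction = atan2(0.187, 0.179) = 46° (azimuth of n's horizontal projection).

true dip 45°, dip direction 045°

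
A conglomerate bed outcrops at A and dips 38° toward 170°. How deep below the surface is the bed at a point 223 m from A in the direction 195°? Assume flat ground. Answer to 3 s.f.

158 m

The hole lies 25° from the dip direction, so the down-dip offset is 223 × cos 25° = 202.11 m.
Depth = down-dip offset × tan(dip) = 202.11 × tan 38° = 202.11 × 0.7813
Depth = 157.90 m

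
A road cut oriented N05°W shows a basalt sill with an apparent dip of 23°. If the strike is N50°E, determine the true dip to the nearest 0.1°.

β = acute angle between strike N50°E and section N05°W = 55°.
tan(true dip) = tan 23° / sin 55° = 0.5182
true dip = arctan 0.5182 = 27.39°

27.4°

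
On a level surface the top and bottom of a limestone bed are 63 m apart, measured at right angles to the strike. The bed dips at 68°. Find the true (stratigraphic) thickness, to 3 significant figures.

True thickness t = w · sin(dip) = 63 × sin 68°
t = 63 × 0.9272 = 58.413 m

58.4 m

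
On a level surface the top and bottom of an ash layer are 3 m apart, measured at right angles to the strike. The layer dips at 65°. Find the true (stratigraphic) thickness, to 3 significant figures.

True thickness t = w · sin(dip) = 3 × sin 65°
t = 3 × 0.9063 = 2.719 m

2.72 m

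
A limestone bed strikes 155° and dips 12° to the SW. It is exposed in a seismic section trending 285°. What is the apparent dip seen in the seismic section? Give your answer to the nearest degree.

The strike is 155° and the section trends 285°; the acute angle between them is β = 50°.
tan α = tan 12° × sin 50° = 0.2126 × 0.7660 = 0.1628
apparent dip = arctan 0.1628 = 9.25°

9°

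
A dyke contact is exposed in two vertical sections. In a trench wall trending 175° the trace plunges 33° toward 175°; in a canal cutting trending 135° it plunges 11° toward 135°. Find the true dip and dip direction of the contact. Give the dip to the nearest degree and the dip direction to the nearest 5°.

true dip 39°, dip direction 210°

Represent each trace as a vector plunging at its apparent dip toward its trend (east-north-up frame): v₁ = (0.073, -0.835, -0.545), v₂ = (0.694, -0.694, -0.191).
The plane normal is n = v₁ × v₂ ∝ (-0.219, -0.364, 0.529).
True dip = arccos(n_z / |n|) = arccos(0.7799) = 38.7°.
The horizontal component of n points toward azimuth atan2(n_x, n_y) = 211°, the dip direction.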